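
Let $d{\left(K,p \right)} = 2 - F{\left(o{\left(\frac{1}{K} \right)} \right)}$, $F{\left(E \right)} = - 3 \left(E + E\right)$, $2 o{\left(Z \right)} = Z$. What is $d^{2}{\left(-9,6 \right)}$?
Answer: $\frac{25}{9} \approx 2.7778$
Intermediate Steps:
$o{\left(Z \right)} = \frac{Z}{2}$
$F{\left(E \right)} = - 6 E$ ($F{\left(E \right)} = - 3 \cdot 2 E = - 6 E$)
$d{\left(K,p \right)} = 2 + \frac{3}{K}$ ($d{\left(K,p \right)} = 2 - - 6 \frac{1}{2 K} = 2 - - \frac{3}{K} = 2 + \frac{3}{K}$)
$d^{2}{\left(-9,6 \right)} = \left(2 + \frac{3}{-9}\right)^{2} = \left(2 + 3 \left(- \frac{1}{9}\right)\right)^{2} = \left(2 - \frac{1}{3}\right)^{2} = \left(\frac{5}{3}\right)^{2} = \frac{25}{9}$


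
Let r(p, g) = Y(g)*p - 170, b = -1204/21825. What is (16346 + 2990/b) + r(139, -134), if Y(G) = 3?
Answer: -22639389/602 ≈ -37607.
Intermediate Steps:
b = -1204/21825 (b = -1204*1/21825 = -1204/21825 ≈ -0.055166)
r(p, g) = -170 + 3*p (r(p, g) = 3*p - 170 = -170 + 3*p)
(16346 + 2990/b) + r(139, -134) = (16346 + 2990/(-1204/21825)) + (-170 + 3*139) = (16346 + 2990*(-21825/1204)) + (-170 + 417) = (16346 - 32628375/602) + 247 = -22788083/602 + 247 = -22639389/602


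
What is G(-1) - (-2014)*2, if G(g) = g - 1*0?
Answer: 4027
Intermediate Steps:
G(g) = g (G(g) = g + 0 = g)
G(-1) - (-2014)*2 = -1 - (-2014)*2 = -1 - 106*(-38) = -1 + 4028 = 4027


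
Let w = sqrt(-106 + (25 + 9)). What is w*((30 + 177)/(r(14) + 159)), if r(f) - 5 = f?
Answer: 621*I*sqrt(2)/89 ≈ 9.8677*I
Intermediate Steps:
r(f) = 5 + f
w = 6*I*sqrt(2) (w = sqrt(-106 + 34) = sqrt(-72) = 6*I*sqrt(2) ≈ 8.4853*I)
w*((30 + 177)/(r(14) + 159)) = (6*I*sqrt(2))*((30 + 177)/((5 + 14) + 159)) = (6*I*sqrt(2))*(207/(19 + 159)) = (6*I*sqrt(2))*(207/178) = 621*I*sqrt(2)/89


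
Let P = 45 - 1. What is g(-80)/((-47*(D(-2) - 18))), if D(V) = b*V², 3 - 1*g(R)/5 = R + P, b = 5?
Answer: -195/94 ≈ -2.0745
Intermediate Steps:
P = 44
g(R) = -205 - 5*R (g(R) = 15 - 5*(R + 44) = 15 - 5*(44 + R) = 15 + (-220 - 5*R) = -205 - 5*R)
D(V) = 5*V²
g(-80)/((-47*(D(-2) - 18))) = (-205 - 5*(-80))/((-47*(5*(-2)² - 18))) = (-205 + 400)/((-47*(5*4 - 18))) = 195/((-47*(20 - 18))) = 195/((-47*2)) = 195/(-94) = 195*(-1/94) = -195/94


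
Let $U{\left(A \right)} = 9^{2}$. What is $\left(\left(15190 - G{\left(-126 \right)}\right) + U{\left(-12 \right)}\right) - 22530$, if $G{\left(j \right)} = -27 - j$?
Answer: $-7358$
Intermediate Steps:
$U{\left(A \right)} = 81$
$\left(\left(15190 - G{\left(-126 \right)}\right) + U{\left(-12 \right)}\right) - 22530 = \left(\left(15190 - \left(-27 - -126\right)\right) + 81\right) - 22530 = \left(\left(15190 - \left(-27 + 126\right)\right) + 81\right) - 22530 = \left(\left(15190 - 99\right) + 81\right) - 22530 = \left(15091 + 81\right) - 22530 = 15172 - 22530 = -7358$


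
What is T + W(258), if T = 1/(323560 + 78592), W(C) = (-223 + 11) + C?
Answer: 18498993/402152 ≈ 46.000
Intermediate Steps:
W(C) = -212 + C
T = 1/402152 ≈ 2.4866e-6
T + W(258) = 1/402152 + (-212 + 258) = 1/402152 + 46 = 18498993/402152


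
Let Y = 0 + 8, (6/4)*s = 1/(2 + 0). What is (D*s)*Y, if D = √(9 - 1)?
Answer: 16*√2/3 ≈ 7.5425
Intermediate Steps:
D = 2*√2 (D = √8 = 2*√2 ≈ 2.8284)
s = ⅓ (s = 2/(3*(2 + 0)) = (⅔)/2 = (⅔)*(½) = ⅓ ≈ 0.33333)
Y = 8
(D*s)*Y = ((2*√2)*(⅓))*8 = (2*√2/3)*8 = 16*√2/3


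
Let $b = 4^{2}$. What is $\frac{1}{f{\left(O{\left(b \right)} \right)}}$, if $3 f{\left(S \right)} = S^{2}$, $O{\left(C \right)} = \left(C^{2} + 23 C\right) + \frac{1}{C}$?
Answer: $\frac{768}{99700225} \approx 7.7031 \cdot 10^{-6}$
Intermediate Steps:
$b = 16$
$O{\left(C \right)} = \frac{1}{C} + C^{2} + 23 C$
$f{\left(S \right)} = \frac{S^{2}}{3}$
$\frac{1}{f{\left(O{\left(b \right)} \right)}} = \frac{1}{\frac{1}{3} \left(\frac{1 + 16^{2} \left(23 + 16\right)}{16}\right)^{2}} = \frac{1}{\frac{1}{3} \left(\frac{1 + 256 \cdot 39}{16}\right)^{2}} = \frac{1}{\frac{1}{3} \left(\frac{1 + 9984}{16}\right)^{2}} = \frac{1}{\frac{1}{3} \left(\frac{1}{16} \cdot 9985\right)^{2}} = \frac{1}{\frac{1}{3} \left(\frac{9985}{16}\right)^{2}} = \frac{1}{\frac{1}{3} \cdot \frac{99700225}{256}} = \frac{1}{\frac{99700225}{768}} = \frac{768}{99700225}$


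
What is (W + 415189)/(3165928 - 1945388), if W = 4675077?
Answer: 2545133/610270 ≈ 4.1705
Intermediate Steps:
(W + 415189)/(3165928 - 1945388) = (4675077 + 415189)/(3165928 - 1945388) = 5090266/1220540 = 5090266*(1/1220540) = 2545133/610270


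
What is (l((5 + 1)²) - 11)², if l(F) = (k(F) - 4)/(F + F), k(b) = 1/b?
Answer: 821109025/6718464 ≈ 122.22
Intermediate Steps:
l(F) = (-4 + 1/F)/(2*F) (l(F) = (1/F - 4)/(F + F) = (-4 + 1/F)/((2*F)) = (-4 + 1/F)*(1/(2*F)) = (-4 + 1/F)/(2*F))
(l((5 + 1)²) - 11)² = ((1 - 4*(5 + 1)²)/(2*((5 + 1)²)²) - 11)² = ((1 - 4*6²)/(2*(6²)²) - 11)² = ((½)*(1 - 4*36)/36² - 11)² = ((½)*(1/1296)*(1 - 144) - 11)² = ((½)*(1/1296)*(-143) - 11)² = (-143/2592 - 11)² = (-28655/2592)² = 821109025/6718464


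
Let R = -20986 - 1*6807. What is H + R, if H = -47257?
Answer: -75050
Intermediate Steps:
R = -27793 (R = -20986 - 6807 = -27793)
H + R = -47257 - 27793 = -75050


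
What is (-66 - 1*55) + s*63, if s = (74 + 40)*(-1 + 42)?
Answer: 294341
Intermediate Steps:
s = 4674 (s = 114*41 = 4674)
(-66 - 1*55) + s*63 = (-66 - 1*55) + 4674*63 = (-66 - 55) + 294462 = -121 + 294462 = 294341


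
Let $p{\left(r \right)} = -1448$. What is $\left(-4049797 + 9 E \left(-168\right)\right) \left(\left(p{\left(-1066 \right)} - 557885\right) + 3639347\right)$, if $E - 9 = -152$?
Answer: $-11807483150134$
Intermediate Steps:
$E = -143$ ($E = 9 - 152 = -143$)
$\left(-4049797 + 9 E \left(-168\right)\right) \left(\left(p{\left(-1066 \right)} - 557885\right) + 3639347\right) = \left(-4049797 + 9 \left(-143\right) \left(-168\right)\right) \left(\left(-1448 - 557885\right) + 3639347\right) = \left(-4049797 - -216216\right) \left(-559333 + 3639347\right) = \left(-4049797 + 216216\right) 3080014 = \left(-3833581\right) 3080014 = -11807483150134$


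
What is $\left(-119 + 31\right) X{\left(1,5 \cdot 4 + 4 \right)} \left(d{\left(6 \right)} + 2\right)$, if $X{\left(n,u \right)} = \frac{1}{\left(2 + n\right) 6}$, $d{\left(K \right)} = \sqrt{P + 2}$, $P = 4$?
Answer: $- \frac{88}{9} - \frac{44 \sqrt{6}}{9} \approx -21.753$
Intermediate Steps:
$d{\left(K \right)} = \sqrt{6}$ ($d{\left(K \right)} = \sqrt{4 + 2} = \sqrt{6}$)
$X{\left(n,u \right)} = \frac{1}{12 + 6 n}$
$\left(-119 + 31\right) X{\left(1,5 \cdot 4 + 4 \right)} \left(d{\left(6 \right)} + 2\right) = \left(-119 + 31\right) \frac{1}{6 \left(2 + 1\right)} \left(\sqrt{6} + 2\right) = - 88 \frac{1}{6 \cdot 3} \left(2 + \sqrt{6}\right) = - 88 \cdot \frac{1}{6} \cdot \frac{1}{3} \left(2 + \sqrt{6}\right) = - 88 \frac{2 + \sqrt{6}}{18} = - 88 \left(\frac{1}{9} + \frac{\sqrt{6}}{18}\right) = - \frac{88}{9} - \frac{44 \sqrt{6}}{9}$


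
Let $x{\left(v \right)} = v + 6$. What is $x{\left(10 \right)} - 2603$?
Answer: $-2587$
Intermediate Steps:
$x{\left(v \right)} = 6 + v$
$x{\left(10 \right)} - 2603 = \left(6 + 10\right) - 2603 = 16 - 2603 = -2587$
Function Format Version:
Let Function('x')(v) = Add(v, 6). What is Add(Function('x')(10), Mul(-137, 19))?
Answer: -2587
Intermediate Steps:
Function('x')(v) = Add(6, v)
Add(Function('x')(10), Mul(-137, 19)) = Add(Add(6, 10), Mul(-137, 19)) = Add(16, -2603) = -2587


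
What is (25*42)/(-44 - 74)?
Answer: -525/59 ≈ -8.8983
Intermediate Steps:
(25*42)/(-44 - 74) = 1050/(-118) = 1050*(-1/118) = -525/59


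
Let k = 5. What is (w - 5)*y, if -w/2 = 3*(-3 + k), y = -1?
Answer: 17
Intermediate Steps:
w = -12 (w = -6*(-3 + 5) = -6*2 = -2*6 = -12)
(w - 5)*y = (-12 - 5)*(-1) = -17*(-1) = 17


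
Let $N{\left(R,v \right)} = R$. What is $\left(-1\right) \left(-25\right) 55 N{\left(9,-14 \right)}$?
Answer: $12375$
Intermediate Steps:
$\left(-1\right) \left(-25\right) 55 N{\left(9,-14 \right)} = \left(-1\right) \left(-25\right) 55 \cdot 9 = 25 \cdot 55 \cdot 9 = 1375 \cdot 9 = 12375$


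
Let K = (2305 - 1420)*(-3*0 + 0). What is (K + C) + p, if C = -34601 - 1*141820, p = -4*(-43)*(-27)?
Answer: -181065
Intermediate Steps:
p = -4644 (p = 172*(-27) = -4644)
K = 0 (K = 885*(0 + 0) = 885*0 = 0)
C = -176421 (C = -34601 - 141820 = -176421)
(K + C) + p = (0 - 176421) - 4644 = -176421 - 4644 = -181065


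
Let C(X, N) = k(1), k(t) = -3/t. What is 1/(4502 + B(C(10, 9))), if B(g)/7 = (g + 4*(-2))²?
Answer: 1/5349 ≈ 0.00018695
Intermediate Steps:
C(X, N) = -3 (C(X, N) = -3/1 = -3*1 = -3)
B(g) = 7*(-8 + g)² (B(g) = 7*(g + 4*(-2))² = 7*(g - 8)² = 7*(-8 + g)²)
1/(4502 + B(C(10, 9))) = 1/(4502 + 7*(-8 - 3)²) = 1/(4502 + 7*(-11)²) = 1/(4502 + 7*121) = 1/(4502 + 847) = 1/5349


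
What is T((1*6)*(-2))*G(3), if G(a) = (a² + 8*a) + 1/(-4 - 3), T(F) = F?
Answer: -2760/7 ≈ -394.29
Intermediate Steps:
G(a) = -⅐ + a² + 8*a (G(a) = (a² + 8*a) + 1/(-7) = (a² + 8*a) - ⅐ = -⅐ + a² + 8*a)
T((1*6)*(-2))*G(3) = ((1*6)*(-2))*(-⅐ + 3² + 8*3) = (6*(-2))*(-⅐ + 9 + 24) = -12*230/7 = -2760/7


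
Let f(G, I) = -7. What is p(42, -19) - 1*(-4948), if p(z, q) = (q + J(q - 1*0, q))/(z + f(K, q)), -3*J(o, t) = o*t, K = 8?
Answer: 519122/105 ≈ 4944.0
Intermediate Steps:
J(o, t) = -o*t/3
p(z, q) = (q - q²/3)/(-7 + z) (p(z, q) = (q - (q - 1*0)*q/3)/(z - 7) = (q - (q + 0)*q/3)/(-7 + z) = (q - q*q/3)/(-7 + z) = (q - q²/3)/(-7 + z))
p(42, -19) - 1*(-4948) = (⅓)*(-19)*(3 - 1*(-19))/(-7 + 42) - 1*(-4948) = (⅓)*(-19)*(3 + 19)/35 + 4948 = (⅓)*(-19)*(1/35)*22 + 4948 = -418/105 + 4948 = 519122/105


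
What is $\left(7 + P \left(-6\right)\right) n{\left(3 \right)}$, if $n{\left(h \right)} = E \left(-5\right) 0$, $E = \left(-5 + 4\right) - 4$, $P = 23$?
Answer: $0$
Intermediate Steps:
$E = -5$ ($E = -1 - 4 = -5$)
$n{\left(h \right)} = 0$ ($n{\left(h \right)} = \left(-5\right) \left(-5\right) 0 = 25 \cdot 0 = 0$)
$\left(7 + P \left(-6\right)\right) n{\left(3 \right)} = \left(7 + 23 \left(-6\right)\right) 0 = \left(7 - 138\right) 0 = \left(-131\right) 0 = 0$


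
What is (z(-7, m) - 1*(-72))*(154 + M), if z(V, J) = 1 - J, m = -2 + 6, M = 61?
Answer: 14835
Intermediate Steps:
m = 4
(z(-7, m) - 1*(-72))*(154 + M) = ((1 - 1*4) - 1*(-72))*(154 + 61) = ((1 - 4) + 72)*215 = (-3 + 72)*215 = 69*215 = 14835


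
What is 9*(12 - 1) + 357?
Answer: 456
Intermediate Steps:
9*(12 - 1) + 357 = 9*11 + 357 = 99 + 357 = 456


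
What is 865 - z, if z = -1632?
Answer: 2497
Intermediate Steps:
865 - z = 865 - 1*(-1632) = 865 + 1632 = 2497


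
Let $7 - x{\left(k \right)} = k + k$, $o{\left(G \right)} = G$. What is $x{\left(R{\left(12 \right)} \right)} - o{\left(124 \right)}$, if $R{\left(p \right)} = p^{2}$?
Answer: $-405$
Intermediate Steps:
$x{\left(k \right)} = 7 - 2 k$ ($x{\left(k \right)} = 7 - \left(k + k\right) = 7 - 2 k$)
$x{\left(R{\left(12 \right)} \right)} - o{\left(124 \right)} = \left(7 - 2 \cdot 12^{2}\right) - 124 = \left(7 - 288\right) - 124 = -281 - 124 = -405$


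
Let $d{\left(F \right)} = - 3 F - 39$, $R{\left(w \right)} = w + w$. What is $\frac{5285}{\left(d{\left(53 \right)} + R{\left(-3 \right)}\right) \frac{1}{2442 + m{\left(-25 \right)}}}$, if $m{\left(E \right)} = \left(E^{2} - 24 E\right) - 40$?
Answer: $- \frac{6389565}{68} \approx -93964.0$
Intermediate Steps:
$R{\left(w \right)} = 2 w$
$d{\left(F \right)} = -39 - 3 F$
$m{\left(E \right)} = -40 + E^{2} - 24 E$
$\frac{5285}{\left(d{\left(53 \right)} + R{\left(-3 \right)}\right) \frac{1}{2442 + m{\left(-25 \right)}}} = \frac{5285}{\left(\left(-39 - 159\right) + 2 \left(-3\right)\right) \frac{1}{2442 - \left(-560 - 625\right)}} = \frac{5285}{\left(\left(-39 - 159\right) - 6\right) \frac{1}{2442 + \left(-40 + 625 + 600\right)}} = \frac{5285}{\left(-198 - 6\right) \frac{1}{2442 + 1185}} = \frac{5285}{\left(-204\right) \frac{1}{3627}} = \frac{5285}{- \frac{68}{1209}} = 5285 \left(- \frac{1209}{68}\right) = - \frac{6389565}{68}$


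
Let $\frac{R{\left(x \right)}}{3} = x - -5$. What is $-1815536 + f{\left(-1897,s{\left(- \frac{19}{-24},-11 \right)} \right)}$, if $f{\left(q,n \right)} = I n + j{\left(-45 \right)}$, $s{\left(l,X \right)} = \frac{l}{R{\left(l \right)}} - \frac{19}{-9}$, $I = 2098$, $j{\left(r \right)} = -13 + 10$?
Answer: $- \frac{2265578885}{1251} \approx -1.811 \cdot 10^{6}$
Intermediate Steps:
$R{\left(x \right)} = 15 + 3 x$ ($R{\left(x \right)} = 3 \left(x - -5\right) = 3 \left(x + 5\right) = 3 \left(5 + x\right) = 15 + 3 x$)
$j{\left(r \right)} = -3$
$s{\left(l,X \right)} = \frac{19}{9} + \frac{l}{15 + 3 l}$ ($s{\left(l,X \right)} = \frac{l}{15 + 3 l} - \frac{19}{-9} = \frac{l}{15 + 3 l} - - \frac{19}{9} = \frac{l}{15 + 3 l} + \frac{19}{9} = \frac{19}{9} + \frac{l}{15 + 3 l}$)
$f{\left(q,n \right)} = -3 + 2098 n$ ($f{\left(q,n \right)} = 2098 n - 3 = -3 + 2098 n$)
$-1815536 + f{\left(-1897,s{\left(- \frac{19}{-24},-11 \right)} \right)} = -1815536 - \left(3 - 2098 \frac{95 + 22 \left(- \frac{19}{-24}\right)}{9 \left(5 - \frac{19}{-24}\right)}\right) = -1815536 - \left(3 - 2098 \frac{95 + 22 \left(\left(-19\right) \left(- \frac{1}{24}\right)\right)}{9 \left(5 - - \frac{19}{24}\right)}\right) = -1815536 - \left(3 - 2098 \frac{95 + 22 \cdot \frac{19}{24}}{9 \left(5 + \frac{19}{24}\right)}\right) = -1815536 - \left(3 - 2098 \frac{95 + \frac{209}{12}}{9 \cdot \frac{139}{24}}\right) = -1815536 - \left(3 - 2098 \cdot \frac{1}{9} \cdot \frac{24}{139} \cdot \frac{1349}{12}\right) = -1815536 + \left(-3 + 2098 \cdot \frac{2698}{1251}\right) = -1815536 + \left(-3 + \frac{5660404}{1251}\right) = -1815536 + \frac{5656651}{1251} = - \frac{2265578885}{1251}$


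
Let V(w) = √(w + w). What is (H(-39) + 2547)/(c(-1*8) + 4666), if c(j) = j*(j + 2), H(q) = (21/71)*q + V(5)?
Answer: 90009/167347 + √10/4714 ≈ 0.53853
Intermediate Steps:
V(w) = √2*√w (V(w) = √(2*w) = √2*√w)
H(q) = √10 + 21*q/71 (H(q) = (21/71)*q + √2*√5 = (21*(1/71))*q + √10 = 21*q/71 + √10 = √10 + 21*q/71)
c(j) = j*(2 + j)
(H(-39) + 2547)/(c(-1*8) + 4666) = ((√10 + (21/71)*(-39)) + 2547)/((-1*8)*(2 - 1*8) + 4666) = ((√10 - 819/71) + 2547)/(-8*(2 - 8) + 4666) = ((-819/71 + √10) + 2547)/(-8*(-6) + 4666) = (180018/71 + √10)/(48 + 4666) = (180018/71 + √10)/4714 = (180018/71 + √10)*(1/4714) = 90009/167347 + √10/4714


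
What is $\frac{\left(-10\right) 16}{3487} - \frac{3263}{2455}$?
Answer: $- \frac{11770881}{8560585} \approx -1.375$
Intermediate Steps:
$\frac{\left(-10\right) 16}{3487} - \frac{3263}{2455} = \left(-160\right) \frac{1}{3487} - \frac{3263}{2455} = - \frac{160}{3487} - \frac{3263}{2455} = - \frac{11770881}{8560585}$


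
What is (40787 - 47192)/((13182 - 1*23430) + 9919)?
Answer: 915/47 ≈ 19.468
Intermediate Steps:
(40787 - 47192)/((13182 - 1*23430) + 9919) = -6405/((13182 - 23430) + 9919) = -6405/(-10248 + 9919) = -6405/(-329) = -6405*(-1/329) = 915/47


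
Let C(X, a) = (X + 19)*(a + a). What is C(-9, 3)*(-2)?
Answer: -120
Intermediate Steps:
C(X, a) = 2*a*(19 + X) (C(X, a) = (19 + X)*(2*a) = 2*a*(19 + X))
C(-9, 3)*(-2) = (2*3*(19 - 9))*(-2) = (2*3*10)*(-2) = 60*(-2) = -120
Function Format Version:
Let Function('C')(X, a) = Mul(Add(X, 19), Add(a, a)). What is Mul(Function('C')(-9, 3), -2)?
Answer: -120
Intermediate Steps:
Function('C')(X, a) = Mul(2, a, Add(19, X)) (Function('C')(X, a) = Mul(Add(19, X), Mul(2, a)) = Mul(2, a, Add(19, X)))
Mul(Function('C')(-9, 3), -2) = Mul(Mul(2, 3, Add(19, -9)), -2) = Mul(Mul(2, 3, 10), -2) = Mul(60, -2) = -120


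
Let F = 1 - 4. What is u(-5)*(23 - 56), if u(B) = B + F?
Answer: 264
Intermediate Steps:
F = -3
u(B) = -3 + B (u(B) = B - 3 = -3 + B)
u(-5)*(23 - 56) = (-3 - 5)*(23 - 56) = -8*(-33) = 264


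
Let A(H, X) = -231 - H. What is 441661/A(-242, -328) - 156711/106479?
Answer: 1425027206/35493 ≈ 40150.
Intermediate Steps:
441661/A(-242, -328) - 156711/106479 = 441661/(-231 - 1*(-242)) - 156711/106479 = 441661/(-231 + 242) - 156711*1/106479 = 441661/11 - 52237/35493 = 441661*(1/11) - 52237/35493 = 40151 - 52237/35493 = 1425027206/35493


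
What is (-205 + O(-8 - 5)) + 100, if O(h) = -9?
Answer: -114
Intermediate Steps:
(-205 + O(-8 - 5)) + 100 = (-205 - 9) + 100 = -214 + 100 = -114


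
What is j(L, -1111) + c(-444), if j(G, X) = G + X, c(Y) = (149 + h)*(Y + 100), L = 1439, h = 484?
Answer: -217424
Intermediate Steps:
c(Y) = 63300 + 633*Y (c(Y) = (149 + 484)*(Y + 100) = 633*(100 + Y) = 63300 + 633*Y)
j(L, -1111) + c(-444) = (1439 - 1111) + (63300 + 633*(-444)) = 328 + (63300 - 281052) = 328 - 217752 = -217424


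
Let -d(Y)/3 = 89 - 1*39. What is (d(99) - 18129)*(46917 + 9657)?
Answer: -1034116146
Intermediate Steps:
d(Y) = -150 (d(Y) = -3*(89 - 1*39) = -3*(89 - 39) = -3*50 = -150)
(d(99) - 18129)*(46917 + 9657) = (-150 - 18129)*(46917 + 9657) = -18279*56574 = -1034116146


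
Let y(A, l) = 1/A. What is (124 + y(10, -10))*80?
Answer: 9928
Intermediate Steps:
(124 + y(10, -10))*80 = (124 + 1/10)*80 = (124 + ⅒)*80 = (1241/10)*80 = 9928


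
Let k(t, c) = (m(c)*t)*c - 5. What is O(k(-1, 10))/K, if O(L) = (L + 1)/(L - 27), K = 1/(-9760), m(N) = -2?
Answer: 39040/3 ≈ 13013.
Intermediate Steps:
K = -1/9760 ≈ -0.00010246
k(t, c) = -5 - 2*c*t (k(t, c) = (-2*t)*c - 5 = -2*c*t - 5 = -5 - 2*c*t)
O(L) = (1 + L)/(-27 + L)
O(k(-1, 10))/K = ((1 + (-5 - 2*10*(-1)))/(-27 + (-5 - 2*10*(-1))))/(-1/9760) = ((1 + (-5 + 20))/(-27 + (-5 + 20)))*(-9760) = ((1 + 15)/(-27 + 15))*(-9760) = (16/(-12))*(-9760) = -1/12*16*(-9760) = -4/3*(-9760) = 39040/3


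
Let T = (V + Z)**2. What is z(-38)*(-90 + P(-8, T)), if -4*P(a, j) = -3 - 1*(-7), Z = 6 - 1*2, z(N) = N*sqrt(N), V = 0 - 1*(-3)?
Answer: 3458*I*sqrt(38) ≈ 21317.0*I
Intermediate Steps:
V = 3 (V = 0 + 3 = 3)
z(N) = N**(3/2)
Z = 4 (Z = 6 - 2 = 4)
T = 49 (T = (3 + 4)**2 = 7**2 = 49)
P(a, j) = -1 (P(a, j) = -(-3 - 1*(-7))/4 = -(-3 + 7)/4 = -1/4*4 = -1)
z(-38)*(-90 + P(-8, T)) = (-38)**(3/2)*(-90 - 1) = -38*I*sqrt(38)*(-91) = 3458*I*sqrt(38)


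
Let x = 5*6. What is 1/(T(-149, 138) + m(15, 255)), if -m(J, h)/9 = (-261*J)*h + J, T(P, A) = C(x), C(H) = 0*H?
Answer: 1/8984790 ≈ 1.1130e-7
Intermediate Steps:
x = 30
C(H) = 0
T(P, A) = 0
m(J, h) = -9*J + 2349*J*h (m(J, h) = -9*((-261*J)*h + J) = -9*(-261*J*h + J) = -9*(J - 261*J*h) = -9*J + 2349*J*h)
1/(T(-149, 138) + m(15, 255)) = 1/(0 + 9*15*(-1 + 261*255)) = 1/(0 + 9*15*(-1 + 66555)) = 1/(0 + 9*15*66554) = 1/(0 + 8984790) = 1/8984790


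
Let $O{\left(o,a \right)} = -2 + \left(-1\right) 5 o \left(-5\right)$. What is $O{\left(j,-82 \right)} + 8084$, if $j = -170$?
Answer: $3832$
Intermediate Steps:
$O{\left(o,a \right)} = -2 + 25 o$ ($O{\left(o,a \right)} = -2 + - 5 o \left(-5\right) = -2 + 25 o$)
$O{\left(j,-82 \right)} + 8084 = \left(-2 + 25 \left(-170\right)\right) + 8084 = \left(-2 - 4250\right) + 8084 = -4252 + 8084 = 3832$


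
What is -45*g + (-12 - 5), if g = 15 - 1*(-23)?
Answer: -1727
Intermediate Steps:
g = 38 (g = 15 + 23 = 38)
-45*g + (-12 - 5) = -45*38 + (-12 - 5) = -1710 - 17 = -1727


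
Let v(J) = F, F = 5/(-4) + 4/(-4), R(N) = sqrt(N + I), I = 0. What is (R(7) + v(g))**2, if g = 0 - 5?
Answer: 193/16 - 9*sqrt(7)/2 ≈ 0.15662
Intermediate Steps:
R(N) = sqrt(N) (R(N) = sqrt(N + 0) = sqrt(N))
g = -5
F = -9/4 (F = 5*(-1/4) + 4*(-1/4) = -5/4 - 1 = -9/4 ≈ -2.2500)
v(J) = -9/4
(R(7) + v(g))**2 = (sqrt(7) - 9/4)**2 = (-9/4 + sqrt(7))**2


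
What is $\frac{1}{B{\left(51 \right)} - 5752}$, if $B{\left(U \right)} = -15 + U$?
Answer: $- \frac{1}{5716} \approx -0.00017495$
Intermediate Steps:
$\frac{1}{B{\left(51 \right)} - 5752} = \frac{1}{\left(-15 + 51\right) - 5752} = \frac{1}{36 - 5752} = \frac{1}{-5716} = - \frac{1}{5716}$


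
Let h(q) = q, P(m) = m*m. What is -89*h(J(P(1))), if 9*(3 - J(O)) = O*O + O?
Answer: -2225/9 ≈ -247.22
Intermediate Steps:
P(m) = m²
J(O) = 3 - O/9 - O²/9 (J(O) = 3 - (O*O + O)/9 = 3 - (O² + O)/9 = 3 - (O + O²)/9 = 3 + (-O/9 - O²/9) = 3 - O/9 - O²/9)
-89*h(J(P(1))) = -89*(3 - ⅑*1² - (1²)²/9) = -89*(3 - ⅑*1 - ⅑*1²) = -89*(3 - ⅑ - ⅑*1) = -89*(3 - ⅑ - ⅑) = -89*25/9 = -2225/9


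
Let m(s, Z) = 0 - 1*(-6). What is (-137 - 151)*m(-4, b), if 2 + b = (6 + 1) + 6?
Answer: -1728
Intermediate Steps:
b = 11 (b = -2 + ((6 + 1) + 6) = -2 + (7 + 6) = -2 + 13 = 11)
m(s, Z) = 6 (m(s, Z) = 0 + 6 = 6)
(-137 - 151)*m(-4, b) = (-137 - 151)*6 = -288*6 = -1728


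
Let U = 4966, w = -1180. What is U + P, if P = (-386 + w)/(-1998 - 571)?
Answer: 12759220/2569 ≈ 4966.6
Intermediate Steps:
P = 1566/2569 (P = (-386 - 1180)/(-1998 - 571) = -1566/(-2569) = -1566*(-1/2569) = 1566/2569 ≈ 0.60958)
U + P = 4966 + 1566/2569 = 12759220/2569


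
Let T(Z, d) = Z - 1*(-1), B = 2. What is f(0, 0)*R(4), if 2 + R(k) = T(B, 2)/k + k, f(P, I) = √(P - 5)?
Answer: 11*I*√5/4 ≈ 6.1492*I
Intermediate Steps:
f(P, I) = √(-5 + P)
T(Z, d) = 1 + Z (T(Z, d) = Z + 1 = 1 + Z)
R(k) = -2 + k + 3/k (R(k) = -2 + ((1 + 2)/k + k) = -2 + (3/k + k) = -2 + (k + 3/k) = -2 + k + 3/k)
f(0, 0)*R(4) = √(-5 + 0)*(-2 + 4 + 3/4) = √(-5)*(-2 + 4 + 3*(¼)) = (I*√5)*(-2 + 4 + ¾) = (I*√5)*(11/4) = 11*I*√5/4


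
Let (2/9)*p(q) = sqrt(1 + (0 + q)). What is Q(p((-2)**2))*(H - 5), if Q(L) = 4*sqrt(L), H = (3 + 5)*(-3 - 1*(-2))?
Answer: -78*sqrt(2)*5**(1/4) ≈ -164.95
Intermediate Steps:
H = -8 (H = 8*(-3 + 2) = 8*(-1) = -8)
p(q) = 9*sqrt(1 + q)/2 (p(q) = 9*sqrt(1 + (0 + q))/2 = 9*sqrt(1 + q)/2)
Q(p((-2)**2))*(H - 5) = (4*sqrt(9*sqrt(1 + (-2)**2)/2))*(-8 - 5) = (4*sqrt(9*sqrt(1 + 4)/2))*(-13) = (4*sqrt(9*sqrt(5)/2))*(-13) = (4*(3*sqrt(2)*2**(3/4)*10**(1/4)/4))*(-13) = (6*sqrt(2)*5**(1/4))*(-13) = -78*sqrt(2)*5**(1/4)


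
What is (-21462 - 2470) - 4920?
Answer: -28852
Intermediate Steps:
(-21462 - 2470) - 4920 = -23932 - 4920 = -28852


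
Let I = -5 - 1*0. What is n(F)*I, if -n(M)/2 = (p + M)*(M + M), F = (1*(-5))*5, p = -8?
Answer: 16500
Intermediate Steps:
F = -25 (F = -5*5 = -25)
I = -5 (I = -5 + 0 = -5)
n(M) = -4*M*(-8 + M) (n(M) = -2*(-8 + M)*(M + M) = -2*(-8 + M)*2*M = -4*M*(-8 + M))
n(F)*I = (4*(-25)*(8 - 1*(-25)))*(-5) = (4*(-25)*(8 + 25))*(-5) = (4*(-25)*33)*(-5) = -3300*(-5) = 16500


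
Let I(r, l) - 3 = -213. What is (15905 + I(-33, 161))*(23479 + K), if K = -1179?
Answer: 349998500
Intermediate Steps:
I(r, l) = -210 (I(r, l) = 3 - 213 = -210)
(15905 + I(-33, 161))*(23479 + K) = (15905 - 210)*(23479 - 1179) = 15695*22300 = 349998500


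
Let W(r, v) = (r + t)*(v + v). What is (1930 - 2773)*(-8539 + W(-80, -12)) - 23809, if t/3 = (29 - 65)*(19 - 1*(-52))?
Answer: -149582968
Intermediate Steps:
t = -7668 (t = 3*((29 - 65)*(19 - 1*(-52))) = 3*(-36*(19 + 52)) = 3*(-36*71) = 3*(-2556) = -7668)
W(r, v) = 2*v*(-7668 + r) (W(r, v) = (r - 7668)*(v + v) = (-7668 + r)*(2*v) = 2*v*(-7668 + r))
(1930 - 2773)*(-8539 + W(-80, -12)) - 23809 = (1930 - 2773)*(-8539 + 2*(-12)*(-7668 - 80)) - 23809 = -843*(-8539 + 2*(-12)*(-7748)) - 23809 = -843*(-8539 + 185952) - 23809 = -843*177413 - 23809 = -149559159 - 23809 = -149582968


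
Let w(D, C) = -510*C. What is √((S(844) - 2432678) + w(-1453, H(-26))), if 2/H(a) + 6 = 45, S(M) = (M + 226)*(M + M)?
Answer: 7*I*√2160938/13 ≈ 791.54*I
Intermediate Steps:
S(M) = 2*M*(226 + M) (S(M) = (226 + M)*(2*M) = 2*M*(226 + M))
H(a) = 2/39 (H(a) = 2/(-6 + 45) = 2/39)
√((S(844) - 2432678) + w(-1453, H(-26))) = √((2*844*(226 + 844) - 2432678) - 510*2/39) = √((2*844*1070 - 2432678) - 340/13) = √((1806160 - 2432678) - 340/13) = √(-626518 - 340/13) = √(-8145074/13) = 7*I*√2160938/13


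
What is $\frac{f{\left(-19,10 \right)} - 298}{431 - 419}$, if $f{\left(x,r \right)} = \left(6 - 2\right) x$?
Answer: $- \frac{187}{6} \approx -31.167$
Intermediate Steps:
$f{\left(x,r \right)} = 4 x$
$\frac{f{\left(-19,10 \right)} - 298}{431 - 419} = \frac{4 \left(-19\right) - 298}{431 - 419} = \frac{-76 - 298}{12} = \left(-374\right) \frac{1}{12} = - \frac{187}{6}$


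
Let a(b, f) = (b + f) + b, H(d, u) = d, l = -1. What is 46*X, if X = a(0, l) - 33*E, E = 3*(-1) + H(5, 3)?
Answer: -3082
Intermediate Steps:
a(b, f) = f + 2*b
E = 2 (E = 3*(-1) + 5 = -3 + 5 = 2)
X = -67 (X = (-1 + 2*0) - 33*2 = (-1 + 0) - 66 = -1 - 66 = -67)
46*X = 46*(-67) = -3082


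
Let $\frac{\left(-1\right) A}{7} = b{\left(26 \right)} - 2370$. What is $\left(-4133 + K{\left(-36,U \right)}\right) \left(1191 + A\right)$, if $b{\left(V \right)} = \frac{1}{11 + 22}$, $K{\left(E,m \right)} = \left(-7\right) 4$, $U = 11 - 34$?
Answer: $- \frac{813844442}{11} \approx -7.3986 \cdot 10^{7}$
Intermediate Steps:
$U = -23$
$K{\left(E,m \right)} = -28$
$b{\left(V \right)} = \frac{1}{33}$
$A = \frac{547463}{33}$ ($A = - 7 \left(\frac{1}{33} - 2370\right) = \left(-7\right) \left(- \frac{78209}{33}\right) = \frac{547463}{33} \approx 16590.0$)
$\left(-4133 + K{\left(-36,U \right)}\right) \left(1191 + A\right) = \left(-4133 - 28\right) \left(1191 + \frac{547463}{33}\right) = \left(-4161\right) \frac{586766}{33} = - \frac{813844442}{11}$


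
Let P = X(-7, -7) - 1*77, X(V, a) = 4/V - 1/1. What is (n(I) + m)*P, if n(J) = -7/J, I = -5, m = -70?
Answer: 5390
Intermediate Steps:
X(V, a) = -1 + 4/V (X(V, a) = 4/V - 1*1 = 4/V - 1 = -1 + 4/V)
P = -550/7 (P = (4 - 1*(-7))/(-7) - 1*77 = -(4 + 7)/7 - 77 = -⅐*11 - 77 = -11/7 - 77 = -550/7 ≈ -78.571)
(n(I) + m)*P = (-7/(-5) - 70)*(-550/7) = (-7*(-⅕) - 70)*(-550/7) = (7/5 - 70)*(-550/7) = -343/5*(-550/7) = 5390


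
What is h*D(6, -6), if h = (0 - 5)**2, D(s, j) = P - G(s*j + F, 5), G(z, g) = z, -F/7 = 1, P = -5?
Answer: 950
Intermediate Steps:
F = -7 (F = -7*1 = -7)
D(s, j) = 2 - j*s (D(s, j) = -5 - (s*j - 7) = -5 - (j*s - 7) = -5 - (-7 + j*s) = -5 + (7 - j*s) = 2 - j*s)
h = 25 (h = (-5)**2 = 25)
h*D(6, -6) = 25*(2 - 1*(-6)*6) = 25*(2 + 36) = 25*38 = 950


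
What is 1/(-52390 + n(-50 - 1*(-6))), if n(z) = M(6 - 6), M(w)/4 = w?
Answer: -1/52390 ≈ -1.9088e-5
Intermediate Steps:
M(w) = 4*w
n(z) = 0 (n(z) = 4*(6 - 6) = 4*0 = 0)
1/(-52390 + n(-50 - 1*(-6))) = 1/(-52390 + 0) = 1/(-52390) = -1/52390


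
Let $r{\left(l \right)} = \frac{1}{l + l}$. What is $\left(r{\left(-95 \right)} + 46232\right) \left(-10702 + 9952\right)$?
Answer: $- \frac{658805925}{19} \approx -3.4674 \cdot 10^{7}$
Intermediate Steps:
$r{\left(l \right)} = \frac{1}{2 l}$
$\left(r{\left(-95 \right)} + 46232\right) \left(-10702 + 9952\right) = \left(\frac{1}{2 \left(-95\right)} + 46232\right) \left(-10702 + 9952\right) = \left(\frac{1}{2} \left(- \frac{1}{95}\right) + 46232\right) \left(-750\right) = \left(- \frac{1}{190} + 46232\right) \left(-750\right) = \frac{8784079}{190} \left(-750\right) = - \frac{658805925}{19}$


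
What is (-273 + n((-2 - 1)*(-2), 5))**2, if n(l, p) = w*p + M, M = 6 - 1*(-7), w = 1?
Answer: 65025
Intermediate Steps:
M = 13 (M = 6 + 7 = 13)
n(l, p) = 13 + p (n(l, p) = 1*p + 13 = p + 13 = 13 + p)
(-273 + n((-2 - 1)*(-2), 5))**2 = (-273 + (13 + 5))**2 = (-273 + 18)**2 = (-255)**2 = 65025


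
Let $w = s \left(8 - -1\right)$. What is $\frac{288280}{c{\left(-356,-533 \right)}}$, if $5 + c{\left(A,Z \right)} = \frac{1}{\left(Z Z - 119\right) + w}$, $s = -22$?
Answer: $- \frac{81805792160}{1418859} \approx -57656.0$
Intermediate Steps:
$w = -198$ ($w = - 22 \left(8 - -1\right) = - 22 \left(8 + 1\right) = \left(-22\right) 9 = -198$)
$c{\left(A,Z \right)} = -5 + \frac{1}{-317 + Z^{2}}$ ($c{\left(A,Z \right)} = -5 + \frac{1}{\left(Z Z - 119\right) - 198} = -5 + \frac{1}{\left(Z^{2} - 119\right) - 198} = -5 + \frac{1}{\left(-119 + Z^{2}\right) - 198} = -5 + \frac{1}{-317 + Z^{2}}$)
$\frac{288280}{c{\left(-356,-533 \right)}} = \frac{288280}{\frac{1}{-317 + \left(-533\right)^{2}} \left(1586 - 5 \left(-533\right)^{2}\right)} = \frac{288280}{\frac{1}{-317 + 284089} \left(1586 - 1420445\right)} = \frac{288280}{\frac{1}{283772} \left(1586 - 1420445\right)} = \frac{288280}{\frac{1}{283772} \left(-1418859\right)} = \frac{288280}{- \frac{1418859}{283772}} = 288280 \left(- \frac{283772}{1418859}\right) = - \frac{81805792160}{1418859}$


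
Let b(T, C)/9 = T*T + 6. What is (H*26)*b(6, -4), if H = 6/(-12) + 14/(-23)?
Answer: -250614/23 ≈ -10896.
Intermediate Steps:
b(T, C) = 54 + 9*T² (b(T, C) = 9*(T*T + 6) = 9*(T² + 6) = 9*(6 + T²) = 54 + 9*T²)
H = -51/46 (H = 6*(-1/12) + 14*(-1/23) = -½ - 14/23 = -51/46 ≈ -1.1087)
(H*26)*b(6, -4) = (-51/46*26)*(54 + 9*6²) = -663*(54 + 9*36)/23 = -663*(54 + 324)/23 = -663/23*378 = -250614/23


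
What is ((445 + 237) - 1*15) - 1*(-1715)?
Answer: 2382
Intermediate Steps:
((445 + 237) - 1*15) - 1*(-1715) = (682 - 15) + 1715 = 667 + 1715 = 2382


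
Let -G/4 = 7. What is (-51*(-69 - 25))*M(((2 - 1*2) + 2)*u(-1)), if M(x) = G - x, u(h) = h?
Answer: -124644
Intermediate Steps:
G = -28 (G = -4*7 = -28)
M(x) = -28 - x
(-51*(-69 - 25))*M(((2 - 1*2) + 2)*u(-1)) = (-51*(-69 - 25))*(-28 - ((2 - 1*2) + 2)*(-1)) = (-51*(-94))*(-28 - ((2 - 2) + 2)*(-1)) = 4794*(-28 - (0 + 2)*(-1)) = 4794*(-28 - 2*(-1)) = 4794*(-28 - 1*(-2)) = 4794*(-28 + 2) = 4794*(-26) = -124644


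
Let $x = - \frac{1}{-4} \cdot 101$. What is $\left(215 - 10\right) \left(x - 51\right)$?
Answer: $- \frac{21115}{4} \approx -5278.8$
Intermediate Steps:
$x = \frac{101}{4}$ ($x = \left(-1\right) \left(- \frac{1}{4}\right) 101 = \frac{1}{4} \cdot 101 = \frac{101}{4} \approx 25.25$)
$\left(215 - 10\right) \left(x - 51\right) = \left(215 - 10\right) \left(\frac{101}{4} - 51\right) = 205 \left(- \frac{103}{4}\right) = - \frac{21115}{4}$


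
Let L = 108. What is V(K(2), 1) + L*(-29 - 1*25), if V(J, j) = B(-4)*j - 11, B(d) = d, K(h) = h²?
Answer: -5847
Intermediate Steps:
V(J, j) = -11 - 4*j (V(J, j) = -4*j - 11 = -11 - 4*j)
V(K(2), 1) + L*(-29 - 1*25) = (-11 - 4*1) + 108*(-29 - 1*25) = (-11 - 4) + 108*(-29 - 25) = -15 + 108*(-54) = -15 - 5832 = -5847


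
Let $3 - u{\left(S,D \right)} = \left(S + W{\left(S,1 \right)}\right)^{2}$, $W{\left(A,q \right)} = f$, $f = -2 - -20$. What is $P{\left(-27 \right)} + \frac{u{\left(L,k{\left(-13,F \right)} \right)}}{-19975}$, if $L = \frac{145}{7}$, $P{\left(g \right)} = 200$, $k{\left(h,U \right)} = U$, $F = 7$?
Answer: $\frac{195828294}{978775} \approx 200.07$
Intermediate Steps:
$f = 18$ ($f = -2 + 20 = 18$)
$W{\left(A,q \right)} = 18$
$L = \frac{145}{7}$ ($L = 145 \cdot \frac{1}{7} = \frac{145}{7} \approx 20.714$)
$u{\left(S,D \right)} = 3 - \left(18 + S\right)^{2}$ ($u{\left(S,D \right)} = 3 - \left(S + 18\right)^{2} = 3 - \left(18 + S\right)^{2}$)
$P{\left(-27 \right)} + \frac{u{\left(L,k{\left(-13,F \right)} \right)}}{-19975} = 200 + \frac{3 - \left(18 + \frac{145}{7}\right)^{2}}{-19975} = 200 + \left(3 - \left(\frac{271}{7}\right)^{2}\right) \left(- \frac{1}{19975}\right) = 200 + \left(3 - \frac{73441}{49}\right) \left(- \frac{1}{19975}\right) = 200 - - \frac{73294}{978775} = 200 + \frac{73294}{978775} = \frac{195828294}{978775}$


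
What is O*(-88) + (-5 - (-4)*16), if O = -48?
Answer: 4283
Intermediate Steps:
O*(-88) + (-5 - (-4)*16) = -48*(-88) + (-5 - (-4)*16) = 4224 + (-5 - 1*(-64)) = 4224 + (-5 + 64) = 4224 + 59 = 4283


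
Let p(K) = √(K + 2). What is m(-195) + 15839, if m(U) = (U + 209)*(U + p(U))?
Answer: 13109 + 14*I*√193 ≈ 13109.0 + 194.49*I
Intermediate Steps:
p(K) = √(2 + K)
m(U) = (209 + U)*(U + √(2 + U)) (m(U) = (U + 209)*(U + √(2 + U)) = (209 + U)*(U + √(2 + U)))
m(-195) + 15839 = ((-195)² + 209*(-195) + 209*√(2 - 195) - 195*√(2 - 195)) + 15839 = (38025 - 40755 + 209*√(-193) - 195*I*√193) + 15839 = (38025 - 40755 + 209*(I*√193) - 195*I*√193) + 15839 = (38025 - 40755 + 209*I*√193 - 195*I*√193) + 15839 = (-2730 + 14*I*√193) + 15839 = 13109 + 14*I*√193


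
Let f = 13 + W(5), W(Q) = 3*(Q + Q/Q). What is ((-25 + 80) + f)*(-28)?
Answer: -2408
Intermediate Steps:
W(Q) = 3 + 3*Q (W(Q) = 3*(Q + 1) = 3*(1 + Q) = 3 + 3*Q)
f = 31 (f = 13 + (3 + 3*5) = 13 + (3 + 15) = 13 + 18 = 31)
((-25 + 80) + f)*(-28) = ((-25 + 80) + 31)*(-28) = (55 + 31)*(-28) = 86*(-28) = -2408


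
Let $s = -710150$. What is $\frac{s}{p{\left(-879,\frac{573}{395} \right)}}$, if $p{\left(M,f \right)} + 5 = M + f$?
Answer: $\frac{40072750}{49801} \approx 804.66$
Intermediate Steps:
$p{\left(M,f \right)} = -5 + M + f$ ($p{\left(M,f \right)} = -5 + \left(M + f\right) = -5 + M + f$)
$\frac{s}{p{\left(-879,\frac{573}{395} \right)}} = - \frac{710150}{-5 - 879 + \frac{573}{395}} = - \frac{710150}{- \frac{348607}{395}} = \left(-710150\right) \left(- \frac{395}{348607}\right) = \frac{40072750}{49801}$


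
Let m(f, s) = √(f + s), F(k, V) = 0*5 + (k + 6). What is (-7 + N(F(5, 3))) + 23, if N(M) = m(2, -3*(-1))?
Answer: 16 + √5 ≈ 18.236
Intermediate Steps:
F(k, V) = 6 + k (F(k, V) = 0 + (6 + k) = 6 + k)
N(M) = √5 (N(M) = √(2 - 3*(-1)) = √(2 + 3) = √5)
(-7 + N(F(5, 3))) + 23 = (-7 + √5) + 23 = 16 + √5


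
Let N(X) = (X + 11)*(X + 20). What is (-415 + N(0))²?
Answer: 38025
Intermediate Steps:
N(X) = (11 + X)*(20 + X)
(-415 + N(0))² = (-415 + (220 + 0² + 31*0))² = (-415 + (220 + 0 + 0))² = (-415 + 220)² = (-195)² = 38025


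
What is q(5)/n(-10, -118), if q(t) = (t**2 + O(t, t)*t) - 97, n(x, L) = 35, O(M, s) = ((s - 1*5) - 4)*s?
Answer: -172/35 ≈ -4.9143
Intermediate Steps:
O(M, s) = s*(-9 + s) (O(M, s) = ((s - 5) - 4)*s = ((-5 + s) - 4)*s = (-9 + s)*s = s*(-9 + s))
q(t) = -97 + t**2 + t**2*(-9 + t) (q(t) = (t**2 + (t*(-9 + t))*t) - 97 = (t**2 + t**2*(-9 + t)) - 97 = -97 + t**2 + t**2*(-9 + t))
q(5)/n(-10, -118) = (-97 + 5**3 - 8*5**2)/35 = (-97 + 125 - 8*25)*(1/35) = (-97 + 125 - 200)*(1/35) = -172*1/35 = -172/35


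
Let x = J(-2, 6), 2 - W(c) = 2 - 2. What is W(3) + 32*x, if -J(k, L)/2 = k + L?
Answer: -254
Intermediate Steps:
W(c) = 2 (W(c) = 2 - (2 - 2) = 2 - 1*0 = 2 + 0 = 2)
J(k, L) = -2*L - 2*k (J(k, L) = -2*(k + L) = -2*(L + k) = -2*L - 2*k)
x = -8 (x = -2*6 - 2*(-2) = -12 + 4 = -8)
W(3) + 32*x = 2 + 32*(-8) = 2 - 256 = -254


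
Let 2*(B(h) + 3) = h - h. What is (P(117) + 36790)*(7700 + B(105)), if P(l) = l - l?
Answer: 283172630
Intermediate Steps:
B(h) = -3 (B(h) = -3 + (h - h)/2 = -3 + (½)*0 = -3 + 0 = -3)
P(l) = 0
(P(117) + 36790)*(7700 + B(105)) = (0 + 36790)*(7700 - 3) = 36790*7697 = 283172630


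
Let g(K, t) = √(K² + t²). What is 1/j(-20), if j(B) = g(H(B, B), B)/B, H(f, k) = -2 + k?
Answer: -10*√221/221 ≈ -0.67267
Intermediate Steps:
j(B) = √(B² + (-2 + B)²)/B (j(B) = √((-2 + B)² + B²)/B = √(B² + (-2 + B)²)/B)
1/j(-20) = 1/(√((-20)² + (-2 - 20)²)/(-20)) = 1/(-√(400 + (-22)²)/20) = 1/(-√(400 + 484)/20) = 1/(-√221/10) = -10*√221/221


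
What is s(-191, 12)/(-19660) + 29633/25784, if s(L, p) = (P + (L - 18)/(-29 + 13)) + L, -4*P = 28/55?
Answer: 5871760021/5069134400 ≈ 1.1583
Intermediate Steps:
P = -7/55 ≈ -0.12727
s(L, p) = 439/440 + 15*L/16 (s(L, p) = (-7/55 + (L - 18)/(-29 + 13)) + L = (-7/55 + (-18 + L)/(-16)) + L = (-7/55 + (-18 + L)*(-1/16)) + L = (-7/55 + (9/8 - L/16)) + L = (439/440 - L/16) + L = 439/440 + 15*L/16)
s(-191, 12)/(-19660) + 29633/25784 = (439/440 + (15/16)*(-191))/(-19660) + 29633/25784 = (439/440 - 2865/16)*(-1/19660) + 29633*(1/25784) = -156697/880*(-1/19660) + 29633/25784 = 156697/17300800 + 29633/25784 = 5871760021/5069134400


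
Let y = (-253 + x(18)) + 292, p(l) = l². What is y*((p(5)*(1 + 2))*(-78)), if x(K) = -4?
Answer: -204750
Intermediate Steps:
y = 35 (y = (-253 - 4) + 292 = -257 + 292 = 35)
y*((p(5)*(1 + 2))*(-78)) = 35*((5²*(1 + 2))*(-78)) = 35*((25*3)*(-78)) = 35*(75*(-78)) = 35*(-5850) = -204750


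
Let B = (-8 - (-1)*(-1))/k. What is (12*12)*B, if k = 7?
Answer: -1296/7 ≈ -185.14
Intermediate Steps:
B = -9/7 (B = (-8 - (-1)*(-1))/7 = (-8 - 1*1)*(⅐) = (-8 - 1)*(⅐) = -9*⅐ = -9/7 ≈ -1.2857)
(12*12)*B = (12*12)*(-9/7) = 144*(-9/7) = -1296/7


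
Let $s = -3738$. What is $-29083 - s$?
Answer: $-25345$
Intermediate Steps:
$-29083 - s = -29083 - -3738 = -29083 + 3738 = -25345$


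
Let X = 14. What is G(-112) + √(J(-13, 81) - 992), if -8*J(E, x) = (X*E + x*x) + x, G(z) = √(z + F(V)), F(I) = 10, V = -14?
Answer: I*(√102 + √7198/2) ≈ 52.52*I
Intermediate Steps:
G(z) = √(10 + z) (G(z) = √(z + 10) = √(10 + z))
J(E, x) = -7*E/4 - x/8 - x²/8 (J(E, x) = -((14*E + x*x) + x)/8 = -((14*E + x²) + x)/8 = -((x² + 14*E) + x)/8 = -(x + x² + 14*E)/8 = -7*E/4 - x/8 - x²/8)
G(-112) + √(J(-13, 81) - 992) = √(10 - 112) + √((-7/4*(-13) - ⅛*81 - ⅛*81²) - 992) = √(-102) + √((91/4 - 81/8 - ⅛*6561) - 992) = I*√102 + √((91/4 - 81/8 - 6561/8) - 992) = I*√102 + √(-1615/2 - 992) = I*√102 + √(-3599/2) = I*√102 + I*√7198/2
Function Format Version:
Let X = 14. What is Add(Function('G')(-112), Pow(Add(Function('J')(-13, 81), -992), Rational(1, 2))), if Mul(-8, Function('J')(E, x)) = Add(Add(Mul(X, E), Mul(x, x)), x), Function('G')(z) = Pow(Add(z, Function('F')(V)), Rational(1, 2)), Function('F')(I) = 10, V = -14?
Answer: Mul(I, Add(Pow(102, Rational(1, 2)), Mul(Rational(1, 2), Pow(7198, Rational(1, 2))))) ≈ Mul(52.520, I)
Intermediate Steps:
Function('G')(z) = Pow(Add(10, z), Rational(1, 2)) (Function('G')(z) = Pow(Add(z, 10), Rational(1, 2)) = Pow(Add(10, z), Rational(1, 2)))
Function('J')(E, x) = Add(Mul(Rational(-7, 4), E), Mul(Rational(-1, 8), x), Mul(Rational(-1, 8), Pow(x, 2))) (Function('J')(E, x) = Mul(Rational(-1, 8), Add(Add(Mul(14, E), Mul(x, x)), x)) = Mul(Rational(-1, 8), Add(Add(Mul(14, E), Pow(x, 2)), x)) = Mul(Rational(-1, 8), Add(Add(Pow(x, 2), Mul(14, E)), x)) = Mul(Rational(-1, 8), Add(x, Pow(x, 2), Mul(14, E))) = Add(Mul(Rational(-7, 4), E), Mul(Rational(-1, 8), x), Mul(Rational(-1, 8), Pow(x, 2))))
Add(Function('G')(-112), Pow(Add(Function('J')(-13, 81), -992), Rational(1, 2))) = Add(Pow(Add(10, -112), Rational(1, 2)), Pow(Add(Add(Mul(Rational(-7, 4), -13), Mul(Rational(-1, 8), 81), Mul(Rational(-1, 8), Pow(81, 2))), -992), Rational(1, 2))) = Add(Pow(-102, Rational(1, 2)), Pow(Add(Add(Rational(91, 4), Rational(-81, 8), Mul(Rational(-1, 8), 6561)), -992), Rational(1, 2))) = Add(Mul(I, Pow(102, Rational(1, 2))), Pow(Add(Add(Rational(91, 4), Rational(-81, 8), Rational(-6561, 8)), -992), Rational(1, 2))) = Add(Mul(I, Pow(102, Rational(1, 2))), Pow(Add(Rational(-1615, 2), -992), Rational(1, 2))) = Add(Mul(I, Pow(102, Rational(1, 2))), Pow(Rational(-3599, 2), Rational(1, 2))) = Add(Mul(I, Pow(102, Rational(1, 2))), Mul(Rational(1, 2), I, Pow(7198, Rational(1, 2))))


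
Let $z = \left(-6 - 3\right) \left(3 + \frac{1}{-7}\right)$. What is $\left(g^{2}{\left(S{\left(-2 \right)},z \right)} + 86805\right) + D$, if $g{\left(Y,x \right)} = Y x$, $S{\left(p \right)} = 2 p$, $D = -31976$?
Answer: $\frac{3205021}{49} \approx 65409.0$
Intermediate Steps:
$z = - \frac{180}{7}$ ($z = - 9 \left(3 - \frac{1}{7}\right) = \left(-9\right) \frac{20}{7} = - \frac{180}{7} \approx -25.714$)
$\left(g^{2}{\left(S{\left(-2 \right)},z \right)} + 86805\right) + D = \left(\left(2 \left(-2\right) \left(- \frac{180}{7}\right)\right)^{2} + 86805\right) - 31976 = \left(\left(\left(-4\right) \left(- \frac{180}{7}\right)\right)^{2} + 86805\right) - 31976 = \left(\left(\frac{720}{7}\right)^{2} + 86805\right) - 31976 = \left(\frac{518400}{49} + 86805\right) - 31976 = \frac{4771845}{49} - 31976 = \frac{3205021}{49}$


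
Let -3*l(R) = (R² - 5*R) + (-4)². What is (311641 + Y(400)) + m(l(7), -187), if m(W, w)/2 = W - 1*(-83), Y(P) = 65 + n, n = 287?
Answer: 312139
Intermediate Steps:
Y(P) = 352 (Y(P) = 65 + 287 = 352)
l(R) = -16/3 - R²/3 + 5*R/3 (l(R) = -((R² - 5*R) + (-4)²)/3 = -((R² - 5*R) + 16)/3 = -(16 + R² - 5*R)/3 = -16/3 - R²/3 + 5*R/3)
m(W, w) = 166 + 2*W (m(W, w) = 2*(W - 1*(-83)) = 2*(W + 83) = 2*(83 + W) = 166 + 2*W)
(311641 + Y(400)) + m(l(7), -187) = (311641 + 352) + (166 + 2*(-16/3 - ⅓*7² + (5/3)*7)) = 311993 + (166 + 2*(-16/3 - ⅓*49 + 35/3)) = 311993 + (166 + 2*(-16/3 - 49/3 + 35/3)) = 311993 + (166 + 2*(-10)) = 311993 + (166 - 20) = 311993 + 146 = 312139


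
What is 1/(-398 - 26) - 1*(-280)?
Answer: 118719/424 ≈ 280.00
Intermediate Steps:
1/(-398 - 26) - 1*(-280) = 1/(-424) + 280 = -1/424 + 280 = 118719/424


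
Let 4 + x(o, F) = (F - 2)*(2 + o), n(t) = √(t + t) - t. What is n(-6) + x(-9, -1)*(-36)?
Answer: -606 + 2*I*√3 ≈ -606.0 + 3.4641*I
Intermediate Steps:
n(t) = -t + √2*√t (n(t) = √(2*t) - t = √2*√t - t = -t + √2*√t)
x(o, F) = -4 + (-2 + F)*(2 + o) (x(o, F) = -4 + (F - 2)*(2 + o) = -4 + (-2 + F)*(2 + o))
n(-6) + x(-9, -1)*(-36) = (-1*(-6) + √2*√(-6)) + (-8 - 2*(-9) + 2*(-1) - 1*(-9))*(-36) = (6 + √2*(I*√6)) + (-8 + 18 - 2 + 9)*(-36) = (6 + 2*I*√3) + 17*(-36) = (6 + 2*I*√3) - 612 = -606 + 2*I*√3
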